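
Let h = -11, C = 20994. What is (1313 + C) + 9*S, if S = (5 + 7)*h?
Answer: 21119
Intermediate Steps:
S = -132 (S = (5 + 7)*(-11) = 12*(-11) = -132)
(1313 + C) + 9*S = (1313 + 20994) + 9*(-132) = 22307 - 1188 = 21119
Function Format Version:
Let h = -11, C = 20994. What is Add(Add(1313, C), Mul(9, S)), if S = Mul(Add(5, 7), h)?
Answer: 21119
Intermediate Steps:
S = -132 (S = Mul(Add(5, 7), -11) = Mul(12, -11) = -132)
Add(Add(1313, C), Mul(9, S)) = Add(Add(1313, 20994), Mul(9, -132)) = Add(22307, -1188) = 21119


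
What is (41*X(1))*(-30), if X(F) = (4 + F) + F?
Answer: -7380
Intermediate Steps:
X(F) = 4 + 2*F
(41*X(1))*(-30) = (41*(4 + 2*1))*(-30) = (41*(4 + 2))*(-30) = (41*6)*(-30) = 246*(-30) = -7380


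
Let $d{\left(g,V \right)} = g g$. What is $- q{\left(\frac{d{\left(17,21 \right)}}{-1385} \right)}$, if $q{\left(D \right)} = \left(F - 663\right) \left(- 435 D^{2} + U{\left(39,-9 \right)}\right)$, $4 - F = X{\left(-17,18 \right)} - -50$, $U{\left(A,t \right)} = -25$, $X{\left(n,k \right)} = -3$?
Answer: $- \frac{11901361112}{383645} \approx -31022.0$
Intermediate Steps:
$d{\left(g,V \right)} = g^{2}$
$F = -43$ ($F = 4 - \left(-3 - -50\right) = 4 - \left(-3 + 50\right) = 4 - 47 = -43$)
$q{\left(D \right)} = 17650 + 307110 D^{2}$ ($q{\left(D \right)} = \left(-43 - 663\right) \left(- 435 D^{2} - 25\right) = - 706 \left(-25 - 435 D^{2}\right) = 17650 + 307110 D^{2}$)
$- q{\left(\frac{d{\left(17,21 \right)}}{-1385} \right)} = - (17650 + 307110 \left(\frac{17^{2}}{-1385}\right)^{2}) = - (17650 + 307110 \left(289 \left(- \frac{1}{1385}\right)\right)^{2}) = - (17650 + 307110 \left(- \frac{289}{1385}\right)^{2}) = - (17650 + 307110 \cdot \frac{83521}{1918225}) = - (17650 + \frac{5130026862}{383645}) = \left(-1\right) \frac{11901361112}{383645} = - \frac{11901361112}{383645}$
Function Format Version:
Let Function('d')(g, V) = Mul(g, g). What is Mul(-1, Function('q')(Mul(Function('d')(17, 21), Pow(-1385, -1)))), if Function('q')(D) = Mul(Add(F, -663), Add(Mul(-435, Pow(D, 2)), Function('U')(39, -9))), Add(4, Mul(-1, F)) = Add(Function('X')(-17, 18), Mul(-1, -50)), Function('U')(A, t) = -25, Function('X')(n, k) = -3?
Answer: Rational(-11901361112, 383645) ≈ -31022.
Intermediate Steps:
Function('d')(g, V) = Pow(g, 2)
F = -43 (F = Add(4, Mul(-1, Add(-3, Mul(-1, -50)))) = Add(4, Mul(-1, Add(-3, 50))) = Add(4, Mul(-1, 47)) = Add(4, -47) = -43)
Function('q')(D) = Add(17650, Mul(307110, Pow(D, 2))) (Function('q')(D) = Mul(Add(-43, -663), Add(Mul(-435, Pow(D, 2)), -25)) = Mul(-706, Add(-25, Mul(-435, Pow(D, 2)))) = Add(17650, Mul(307110, Pow(D, 2))))
Mul(-1, Function('q')(Mul(Function('d')(17, 21), Pow(-1385, -1)))) = Mul(-1, Add(17650, Mul(307110, Pow(Mul(Pow(17, 2), Pow(-1385, -1)), 2)))) = Mul(-1, Add(17650, Mul(307110, Pow(Mul(289, Rational(-1, 1385)), 2)))) = Mul(-1, Add(17650, Mul(307110, Pow(Rational(-289, 1385), 2)))) = Mul(-1, Add(17650, Mul(307110, Rational(83521, 1918225)))) = Mul(-1, Add(17650, Rational(5130026862, 383645))) = Mul(-1, Rational(11901361112, 383645)) = Rational(-11901361112, 383645)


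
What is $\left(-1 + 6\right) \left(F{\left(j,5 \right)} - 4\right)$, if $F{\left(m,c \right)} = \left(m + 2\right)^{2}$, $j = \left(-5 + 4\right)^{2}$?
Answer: $25$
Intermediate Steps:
$j = 1$ ($j = \left(-1\right)^{2} = 1$)
$F{\left(m,c \right)} = \left(2 + m\right)^{2}$
$\left(-1 + 6\right) \left(F{\left(j,5 \right)} - 4\right) = \left(-1 + 6\right) \left(\left(2 + 1\right)^{2} - 4\right) = 5 \left(3^{2} - 4\right) = 5 \left(9 - 4\right) = 5 \cdot 5 = 25$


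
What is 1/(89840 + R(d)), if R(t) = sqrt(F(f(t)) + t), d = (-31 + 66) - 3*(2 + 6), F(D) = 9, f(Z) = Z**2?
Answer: 4492/403561279 - sqrt(5)/4035612790 ≈ 1.1130e-5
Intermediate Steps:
d = 11 (d = 35 - 3*8 = 35 - 24 = 11)
R(t) = sqrt(9 + t)
1/(89840 + R(d)) = 1/(89840 + sqrt(9 + 11)) = 1/(89840 + sqrt(20)) = 1/(89840 + 2*sqrt(5))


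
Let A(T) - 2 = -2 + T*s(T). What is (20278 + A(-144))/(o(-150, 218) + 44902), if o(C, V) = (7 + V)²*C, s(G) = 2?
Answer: -9995/3774424 ≈ -0.0026481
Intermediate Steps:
o(C, V) = C*(7 + V)²
A(T) = 2*T (A(T) = 2 + (-2 + T*2) = 2 + (-2 + 2*T) = 2*T)
(20278 + A(-144))/(o(-150, 218) + 44902) = (20278 + 2*(-144))/(-150*(7 + 218)² + 44902) = (20278 - 288)/(-150*225² + 44902) = 19990/(-150*50625 + 44902) = 19990/(-7593750 + 44902) = 19990/(-7548848) = 19990*(-1/7548848) = -9995/3774424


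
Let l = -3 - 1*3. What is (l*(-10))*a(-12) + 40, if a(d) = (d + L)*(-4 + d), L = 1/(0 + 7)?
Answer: 79960/7 ≈ 11423.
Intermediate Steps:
l = -6 (l = -3 - 3 = -6)
L = ⅐ (L = 1/7 = ⅐ ≈ 0.14286)
a(d) = (-4 + d)*(⅐ + d) (a(d) = (d + ⅐)*(-4 + d) = (⅐ + d)*(-4 + d) = (-4 + d)*(⅐ + d))
(l*(-10))*a(-12) + 40 = (-6*(-10))*(-4/7 + (-12)² - 27/7*(-12)) + 40 = 60*(-4/7 + 144 + 324/7) + 40 = 60*(1328/7) + 40 = 79680/7 + 40 = 79960/7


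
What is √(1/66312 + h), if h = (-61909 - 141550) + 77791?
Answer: I*√15349931996430/11052 ≈ 354.5*I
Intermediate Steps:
h = -125668 (h = -203459 + 77791 = -125668)
√(1/66312 + h) = √(1/66312 - 125668) = √(-8333296415/66312) = I*√15349931996430/11052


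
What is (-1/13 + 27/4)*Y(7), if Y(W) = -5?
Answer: -1735/52 ≈ -33.365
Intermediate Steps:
(-1/13 + 27/4)*Y(7) = (-1/13 + 27/4)*(-5) = (347/52)*(-5) = -1735/52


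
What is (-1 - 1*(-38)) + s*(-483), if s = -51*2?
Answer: 49303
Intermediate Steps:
s = -102
(-1 - 1*(-38)) + s*(-483) = (-1 - 1*(-38)) - 102*(-483) = (-1 + 38) + 49266 = 37 + 49266 = 49303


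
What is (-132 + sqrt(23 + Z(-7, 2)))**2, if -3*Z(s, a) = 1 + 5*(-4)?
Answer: 52360/3 - 176*sqrt(66) ≈ 16024.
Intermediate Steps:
Z(s, a) = 19/3 (Z(s, a) = -(1 + 5*(-4))/3 = -(1 - 20)/3 = -1/3*(-19) = 19/3)
(-132 + sqrt(23 + Z(-7, 2)))**2 = (-132 + sqrt(23 + 19/3))**2 = (-132 + sqrt(88/3))**2 = (-132 + 2*sqrt(66)/3)**2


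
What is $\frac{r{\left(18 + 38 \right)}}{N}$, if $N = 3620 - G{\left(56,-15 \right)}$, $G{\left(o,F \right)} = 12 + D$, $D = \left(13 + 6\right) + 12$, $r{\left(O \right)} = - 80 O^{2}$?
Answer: $- \frac{5120}{73} \approx -70.137$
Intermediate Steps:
$D = 31$ ($D = 19 + 12 = 31$)
$G{\left(o,F \right)} = 43$ ($G{\left(o,F \right)} = 12 + 31 = 43$)
$N = 3577$ ($N = 3620 - 43 = 3577$)
$\frac{r{\left(18 + 38 \right)}}{N} = \frac{\left(-80\right) \left(18 + 38\right)^{2}}{3577} = - 80 \cdot 56^{2} \cdot \frac{1}{3577} = \left(-80\right) 3136 \cdot \frac{1}{3577} = \left(-250880\right) \frac{1}{3577} = - \frac{5120}{73}$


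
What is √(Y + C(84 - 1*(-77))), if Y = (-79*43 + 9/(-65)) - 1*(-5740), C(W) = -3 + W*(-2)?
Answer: √8525465/65 ≈ 44.921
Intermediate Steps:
C(W) = -3 - 2*W
Y = 152286/65 (Y = (-3397 + 9*(-1/65)) + 5740 = (-3397 - 9/65) + 5740 = -220814/65 + 5740 = 152286/65 ≈ 2342.9)
√(Y + C(84 - 1*(-77))) = √(152286/65 + (-3 - 2*(84 - 1*(-77)))) = √(152286/65 + (-3 - 2*(84 + 77))) = √(152286/65 + (-3 - 2*161)) = √(152286/65 + (-3 - 322)) = √(152286/65 - 325) = √(131161/65) = √8525465/65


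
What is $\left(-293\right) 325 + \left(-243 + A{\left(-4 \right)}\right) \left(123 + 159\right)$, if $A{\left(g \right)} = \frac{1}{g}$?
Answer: $- \frac{327643}{2} \approx -1.6382 \cdot 10^{5}$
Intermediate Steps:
$\left(-293\right) 325 + \left(-243 + A{\left(-4 \right)}\right) \left(123 + 159\right) = \left(-293\right) 325 + \left(-243 + \frac{1}{-4}\right) \left(123 + 159\right) = -95225 + \left(-243 - \frac{1}{4}\right) 282 = -95225 - \frac{137193}{2} = - \frac{327643}{2}$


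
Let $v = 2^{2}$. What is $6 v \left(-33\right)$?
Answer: $-792$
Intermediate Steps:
$v = 4$
$6 v \left(-33\right) = 6 \cdot 4 \left(-33\right) = 24 \left(-33\right) = -792$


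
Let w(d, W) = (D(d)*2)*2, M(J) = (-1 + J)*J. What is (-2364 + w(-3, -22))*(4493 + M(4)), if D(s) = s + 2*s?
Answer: -10812000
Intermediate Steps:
D(s) = 3*s
M(J) = J*(-1 + J)
w(d, W) = 12*d (w(d, W) = ((3*d)*2)*2 = (6*d)*2 = 12*d)
(-2364 + w(-3, -22))*(4493 + M(4)) = (-2364 + 12*(-3))*(4493 + 4*(-1 + 4)) = (-2364 - 36)*(4493 + 4*3) = -2400*(4493 + 12) = -2400*4505 = -10812000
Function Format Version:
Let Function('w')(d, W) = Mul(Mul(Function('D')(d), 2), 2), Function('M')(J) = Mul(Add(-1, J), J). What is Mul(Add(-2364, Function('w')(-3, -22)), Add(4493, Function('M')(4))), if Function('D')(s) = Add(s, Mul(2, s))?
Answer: -10812000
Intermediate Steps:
Function('D')(s) = Mul(3, s)
Function('M')(J) = Mul(J, Add(-1, J))
Function('w')(d, W) = Mul(12, d) (Function('w')(d, W) = Mul(Mul(Mul(3, d), 2), 2) = Mul(Mul(6, d), 2) = Mul(12, d))
Mul(Add(-2364, Function('w')(-3, -22)), Add(4493, Function('M')(4))) = Mul(Add(-2364, Mul(12, -3)), Add(4493, Mul(4, Add(-1, 4)))) = Mul(Add(-2364, -36), Add(4493, Mul(4, 3))) = Mul(-2400, Add(4493, 12)) = Mul(-2400, 4505) = -10812000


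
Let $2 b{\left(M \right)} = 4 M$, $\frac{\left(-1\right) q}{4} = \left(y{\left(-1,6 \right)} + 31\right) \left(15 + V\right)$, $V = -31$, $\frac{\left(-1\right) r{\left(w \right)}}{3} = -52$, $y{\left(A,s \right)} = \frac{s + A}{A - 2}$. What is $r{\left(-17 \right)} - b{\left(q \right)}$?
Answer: $- \frac{10796}{3} \approx -3598.7$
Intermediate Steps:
$y{\left(A,s \right)} = \frac{A + s}{-2 + A}$
$r{\left(w \right)} = 156$ ($r{\left(w \right)} = \left(-3\right) \left(-52\right) = 156$)
$q = \frac{5632}{3}$ ($q = - 4 \left(\frac{-1 + 6}{-2 - 1} + 31\right) \left(15 - 31\right) = - 4 \left(\frac{1}{-3} \cdot 5 + 31\right) \left(-16\right) = - 4 \left(\left(- \frac{1}{3}\right) 5 + 31\right) \left(-16\right) = - 4 \left(- \frac{5}{3} + 31\right) \left(-16\right) = - 4 \cdot \frac{88}{3} \left(-16\right) = \left(-4\right) \left(- \frac{1408}{3}\right) = \frac{5632}{3} \approx 1877.3$)
$b{\left(M \right)} = 2 M$ ($b{\left(M \right)} = \frac{4 M}{2} = 2 M$)
$r{\left(-17 \right)} - b{\left(q \right)} = 156 - 2 \cdot \frac{5632}{3} = 156 - \frac{11264}{3} = - \frac{10796}{3}$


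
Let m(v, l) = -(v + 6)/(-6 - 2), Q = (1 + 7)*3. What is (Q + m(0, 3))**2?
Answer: 9801/16 ≈ 612.56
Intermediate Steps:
Q = 24 (Q = 8*3 = 24)
m(v, l) = 3/4 + v/8 (m(v, l) = -(6 + v)/(-8) = -(6 + v)*(-1)/8 = -(-3/4 - v/8) = 3/4 + v/8)
(Q + m(0, 3))**2 = (24 + (3/4 + (1/8)*0))**2 = (24 + (3/4 + 0))**2 = (24 + 3/4)**2 = (99/4)**2 = 9801/16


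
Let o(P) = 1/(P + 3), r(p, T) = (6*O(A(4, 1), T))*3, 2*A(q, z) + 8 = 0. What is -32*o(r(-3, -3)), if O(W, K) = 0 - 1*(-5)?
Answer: -32/93 ≈ -0.34409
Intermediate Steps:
A(q, z) = -4 (A(q, z) = -4 + (½)*0 = -4 + 0 = -4)
O(W, K) = 5 (O(W, K) = 0 + 5 = 5)
r(p, T) = 90 (r(p, T) = (6*5)*3 = 30*3 = 90)
o(P) = 1/(3 + P)
-32*o(r(-3, -3)) = -32/(3 + 90) = -32/93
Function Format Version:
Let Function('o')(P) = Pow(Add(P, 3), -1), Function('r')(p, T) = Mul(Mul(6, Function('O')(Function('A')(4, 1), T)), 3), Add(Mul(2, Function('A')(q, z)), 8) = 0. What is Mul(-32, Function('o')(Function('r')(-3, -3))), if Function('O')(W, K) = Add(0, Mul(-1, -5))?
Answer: Rational(-32, 93) ≈ -0.34409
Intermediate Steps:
Function('A')(q, z) = -4 (Function('A')(q, z) = Add(-4, Mul(Rational(1, 2), 0)) = Add(-4, 0) = -4)
Function('O')(W, K) = 5 (Function('O')(W, K) = Add(0, 5) = 5)
Function('r')(p, T) = 90 (Function('r')(p, T) = Mul(Mul(6, 5), 3) = Mul(30, 3) = 90)
Function('o')(P) = Pow(Add(3, P), -1)
Mul(-32, Function('o')(Function('r')(-3, -3))) = Mul(-32, Pow(Add(3, 90), -1)) = Mul(-32, Pow(93, -1)) = Mul(-32, Rational(1, 93)) = Rational(-32, 93)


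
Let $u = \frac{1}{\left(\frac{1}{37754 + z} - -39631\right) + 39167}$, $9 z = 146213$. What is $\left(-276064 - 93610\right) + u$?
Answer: $- \frac{14156942793341215}{38295749211} \approx -3.6967 \cdot 10^{5}$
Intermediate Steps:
$z = \frac{146213}{9}$ ($z = \frac{1}{9} \cdot 146213 = \frac{146213}{9} \approx 16246.0$)
$u = \frac{485999}{38295749211}$ ($u = \frac{1}{\left(\frac{1}{37754 + \frac{146213}{9}} - -39631\right) + 39167} = \frac{1}{\left(\frac{1}{\frac{485999}{9}} + 39631\right) + 39167} = \frac{1}{\left(\frac{9}{485999} + 39631\right) + 39167} = \frac{1}{\frac{19260626378}{485999} + 39167} = \frac{1}{\frac{38295749211}{485999}} = \frac{485999}{38295749211} \approx 1.2691 \cdot 10^{-5}$)
$\left(-276064 - 93610\right) + u = \left(-276064 - 93610\right) + \frac{485999}{38295749211} = -369674 + \frac{485999}{38295749211} = - \frac{14156942793341215}{38295749211}$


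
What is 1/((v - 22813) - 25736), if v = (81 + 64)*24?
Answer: -1/45069 ≈ -2.2188e-5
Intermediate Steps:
v = 3480 (v = 145*24 = 3480)
1/((v - 22813) - 25736) = 1/((3480 - 22813) - 25736) = 1/(-19333 - 25736) = 1/(-45069) = -1/45069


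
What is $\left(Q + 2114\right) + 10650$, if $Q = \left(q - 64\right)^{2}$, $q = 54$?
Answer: $12864$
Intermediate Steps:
$Q = 100$ ($Q = \left(54 - 64\right)^{2} = \left(-10\right)^{2} = 100$)
$\left(Q + 2114\right) + 10650 = \left(100 + 2114\right) + 10650 = 2214 + 10650 = 12864$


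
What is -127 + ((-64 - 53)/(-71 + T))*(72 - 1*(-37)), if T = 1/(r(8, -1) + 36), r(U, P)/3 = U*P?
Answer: 44959/851 ≈ 52.831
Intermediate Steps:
r(U, P) = 3*P*U (r(U, P) = 3*(U*P) = 3*(P*U) = 3*P*U)
T = 1/12 (T = 1/(3*(-1)*8 + 36) = 1/(-24 + 36) = 1/12 ≈ 0.083333)
-127 + ((-64 - 53)/(-71 + T))*(72 - 1*(-37)) = -127 + ((-64 - 53)/(-71 + 1/12))*(72 - 1*(-37)) = -127 + (-117/(-851/12))*(72 + 37) = -127 - 117*(-12/851)*109 = -127 + (1404/851)*109 = -127 + 153036/851 = 44959/851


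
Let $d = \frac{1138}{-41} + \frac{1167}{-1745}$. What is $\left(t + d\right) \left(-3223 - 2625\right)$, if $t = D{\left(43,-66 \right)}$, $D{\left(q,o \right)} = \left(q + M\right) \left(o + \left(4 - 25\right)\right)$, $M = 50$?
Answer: $\frac{3397128065696}{71545} \approx 4.7482 \cdot 10^{7}$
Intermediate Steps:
$D{\left(q,o \right)} = \left(-21 + o\right) \left(50 + q\right)$ ($D{\left(q,o \right)} = \left(q + 50\right) \left(o + \left(4 - 25\right)\right) = \left(50 + q\right) \left(o + \left(4 - 25\right)\right) = \left(50 + q\right) \left(o - 21\right) = \left(50 + q\right) \left(-21 + o\right) = \left(-21 + o\right) \left(50 + q\right)$)
$d = - \frac{2033657}{71545}$ ($d = 1138 \left(- \frac{1}{41}\right) + 1167 \left(- \frac{1}{1745}\right) = - \frac{1138}{41} - \frac{1167}{1745} = - \frac{2033657}{71545} \approx -28.425$)
$t = -8091$ ($t = -1050 - 903 + 50 \left(-66\right) - 2838 = -1050 - 903 - 3300 - 2838 = -8091$)
$\left(t + d\right) \left(-3223 - 2625\right) = \left(-8091 - \frac{2033657}{71545}\right) \left(-3223 - 2625\right) = \left(- \frac{580904252}{71545}\right) \left(-5848\right) = \frac{3397128065696}{71545}$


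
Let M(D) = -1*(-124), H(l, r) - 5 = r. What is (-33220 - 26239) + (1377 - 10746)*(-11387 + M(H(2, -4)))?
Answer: 105463588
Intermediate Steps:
H(l, r) = 5 + r
M(D) = 124
(-33220 - 26239) + (1377 - 10746)*(-11387 + M(H(2, -4))) = (-33220 - 26239) + (1377 - 10746)*(-11387 + 124) = -59459 - 9369*(-11263) = -59459 + 105523047 = 105463588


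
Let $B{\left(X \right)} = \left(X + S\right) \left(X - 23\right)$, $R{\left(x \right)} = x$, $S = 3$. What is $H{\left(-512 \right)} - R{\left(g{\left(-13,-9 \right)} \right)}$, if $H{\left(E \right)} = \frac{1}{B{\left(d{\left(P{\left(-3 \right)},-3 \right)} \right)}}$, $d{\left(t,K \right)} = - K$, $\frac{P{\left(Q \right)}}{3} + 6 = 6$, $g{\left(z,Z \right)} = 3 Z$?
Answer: $\frac{3239}{120} \approx 26.992$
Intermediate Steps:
$P{\left(Q \right)} = 0$ ($P{\left(Q \right)} = -18 + 3 \cdot 6 = -18 + 18 = 0$)
$B{\left(X \right)} = \left(-23 + X\right) \left(3 + X\right)$ ($B{\left(X \right)} = \left(X + 3\right) \left(X - 23\right) = \left(3 + X\right) \left(-23 + X\right) = \left(-23 + X\right) \left(3 + X\right)$)
$H{\left(E \right)} = - \frac{1}{120}$ ($H{\left(E \right)} = \frac{1}{-69 + \left(\left(-1\right) \left(-3\right)\right)^{2} - 20 \left(\left(-1\right) \left(-3\right)\right)} = \frac{1}{-69 + 3^{2} - 60} = \frac{1}{-69 + 9 - 60} = \frac{1}{-120} = - \frac{1}{120}$)
$H{\left(-512 \right)} - R{\left(g{\left(-13,-9 \right)} \right)} = - \frac{1}{120} - 3 \left(-9\right) = - \frac{1}{120} - -27 = - \frac{1}{120} + 27 = \frac{3239}{120}$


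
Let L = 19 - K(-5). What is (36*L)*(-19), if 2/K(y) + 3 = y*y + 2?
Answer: -12939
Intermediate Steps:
K(y) = 2/(-1 + y²) (K(y) = 2/(-3 + (y*y + 2)) = 2/(-3 + (y² + 2)) = 2/(-3 + (2 + y²)) = 2/(-1 + y²))
L = 227/12 (L = 19 - 2/(-1 + (-5)²) = 19 - 2/(-1 + 25) = 19 - 2/24 = 19 - 1*1/12 = 19 - 1/12 = 227/12 ≈ 18.917)
(36*L)*(-19) = (36*(227/12))*(-19) = 681*(-19) = -12939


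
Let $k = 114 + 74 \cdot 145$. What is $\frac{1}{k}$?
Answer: $\frac{1}{10844} \approx 9.2217 \cdot 10^{-5}$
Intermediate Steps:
$k = 10844$ ($k = 114 + 10730 = 10844$)
$\frac{1}{k} = \frac{1}{10844}$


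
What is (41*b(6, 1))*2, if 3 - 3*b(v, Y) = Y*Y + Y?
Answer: 82/3 ≈ 27.333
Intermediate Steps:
b(v, Y) = 1 - Y/3 - Y**2/3 (b(v, Y) = 1 - (Y*Y + Y)/3 = 1 - (Y**2 + Y)/3 = 1 - (Y + Y**2)/3 = 1 + (-Y/3 - Y**2/3) = 1 - Y/3 - Y**2/3)
(41*b(6, 1))*2 = (41*(1 - 1/3*1 - 1/3*1**2))*2 = (41*(1 - 1/3 - 1/3*1))*2 = (41*(1 - 1/3 - 1/3))*2 = (41*(1/3))*2 = (41/3)*2 = 82/3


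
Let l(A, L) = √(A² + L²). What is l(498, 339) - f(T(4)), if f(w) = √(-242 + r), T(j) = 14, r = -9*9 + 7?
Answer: 15*√1613 - 2*I*√79 ≈ 602.43 - 17.776*I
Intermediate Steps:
r = -74 (r = -81 + 7 = -74)
f(w) = 2*I*√79 (f(w) = √(-242 - 74) = √(-316) = 2*I*√79)
l(498, 339) - f(T(4)) = √(498² + 339²) - 2*I*√79 = √(248004 + 114921) - 2*I*√79 = √362925 - 2*I*√79 = 15*√1613 - 2*I*√79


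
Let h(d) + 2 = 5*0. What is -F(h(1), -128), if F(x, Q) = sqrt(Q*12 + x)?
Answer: -I*sqrt(1538) ≈ -39.217*I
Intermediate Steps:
h(d) = -2 (h(d) = -2 + 5*0 = -2 + 0 = -2)
F(x, Q) = sqrt(x + 12*Q) (F(x, Q) = sqrt(12*Q + x) = sqrt(x + 12*Q))
-F(h(1), -128) = -sqrt(-2 + 12*(-128)) = -sqrt(-2 - 1536) = -sqrt(-1538) = -I*sqrt(1538)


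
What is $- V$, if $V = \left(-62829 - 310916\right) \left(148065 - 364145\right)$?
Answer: $-80758819600$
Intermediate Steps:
$V = 80758819600$ ($V = \left(-373745\right) \left(-216080\right) = 80758819600$)
$- V = \left(-1\right) 80758819600 = -80758819600$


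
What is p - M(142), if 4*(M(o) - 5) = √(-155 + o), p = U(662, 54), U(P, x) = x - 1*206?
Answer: -157 - I*√13/4 ≈ -157.0 - 0.90139*I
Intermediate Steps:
U(P, x) = -206 + x (U(P, x) = x - 206 = -206 + x)
p = -152 (p = -206 + 54 = -152)
M(o) = 5 + √(-155 + o)/4
p - M(142) = -152 - (5 + √(-155 + 142)/4) = -152 - (5 + √(-13)/4) = -152 - (5 + (I*√13)/4) = -152 - (5 + I*√13/4) = -152 + (-5 - I*√13/4) = -157 - I*√13/4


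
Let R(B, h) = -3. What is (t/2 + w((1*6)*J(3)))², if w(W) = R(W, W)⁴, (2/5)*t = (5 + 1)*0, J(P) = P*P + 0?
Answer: 6561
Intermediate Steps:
J(P) = P² (J(P) = P² + 0 = P²)
t = 0 (t = 5*((5 + 1)*0)/2 = 5*(6*0)/2 = (5/2)*0 = 0)
w(W) = 81 (w(W) = (-3)⁴ = 81)
(t/2 + w((1*6)*J(3)))² = (0/2 + 81)² = (0*(½) + 81)² = (0 + 81)² = 81² = 6561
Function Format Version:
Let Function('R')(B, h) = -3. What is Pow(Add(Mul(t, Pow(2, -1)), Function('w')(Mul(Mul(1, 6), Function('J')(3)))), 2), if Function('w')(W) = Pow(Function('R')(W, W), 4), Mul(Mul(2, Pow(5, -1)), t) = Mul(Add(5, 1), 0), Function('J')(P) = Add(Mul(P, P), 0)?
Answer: 6561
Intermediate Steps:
Function('J')(P) = Pow(P, 2) (Function('J')(P) = Add(Pow(P, 2), 0) = Pow(P, 2))
t = 0 (t = Mul(Rational(5, 2), Mul(Add(5, 1), 0)) = Mul(Rational(5, 2), Mul(6, 0)) = Mul(Rational(5, 2), 0) = 0)
Function('w')(W) = 81 (Function('w')(W) = Pow(-3, 4) = 81)
Pow(Add(Mul(t, Pow(2, -1)), Function('w')(Mul(Mul(1, 6), Function('J')(3)))), 2) = Pow(Add(Mul(0, Pow(2, -1)), 81), 2) = Pow(Add(Mul(0, Rational(1, 2)), 81), 2) = Pow(Add(0, 81), 2) = Pow(81, 2) = 6561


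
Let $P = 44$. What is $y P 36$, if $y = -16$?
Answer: $-25344$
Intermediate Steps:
$y P 36 = \left(-16\right) 44 \cdot 36 = \left(-704\right) 36 = -25344$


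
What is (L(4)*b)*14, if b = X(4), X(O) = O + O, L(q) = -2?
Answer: -224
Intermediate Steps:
X(O) = 2*O
b = 8 (b = 2*4 = 8)
(L(4)*b)*14 = -2*8*14 = -16*14 = -224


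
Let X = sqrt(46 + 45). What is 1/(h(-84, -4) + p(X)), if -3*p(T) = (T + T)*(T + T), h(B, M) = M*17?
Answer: -3/568 ≈ -0.0052817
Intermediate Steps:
h(B, M) = 17*M
X = sqrt(91) ≈ 9.5394
p(T) = -4*T**2/3 (p(T) = -(T + T)*(T + T)/3 = -2*T*2*T/3 = -4*T**2/3)
1/(h(-84, -4) + p(X)) = 1/(17*(-4) - 4*(sqrt(91))**2/3) = 1/(-68 - 4/3*91) = 1/(-68 - 364/3) = 1/(-568/3) = -3/568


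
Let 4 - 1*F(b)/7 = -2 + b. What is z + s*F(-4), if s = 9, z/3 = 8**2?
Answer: 822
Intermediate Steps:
F(b) = 42 - 7*b (F(b) = 28 - 7*(-2 + b) = 28 + (14 - 7*b) = 42 - 7*b)
z = 192 (z = 3*8**2 = 3*64 = 192)
z + s*F(-4) = 192 + 9*(42 - 7*(-4)) = 192 + 9*(42 + 28) = 192 + 9*70 = 192 + 630 = 822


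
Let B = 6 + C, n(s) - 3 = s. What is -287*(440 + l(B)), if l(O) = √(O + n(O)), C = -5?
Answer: -126280 - 287*√5 ≈ -1.2692e+5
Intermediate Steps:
n(s) = 3 + s
B = 1 (B = 6 - 5 = 1)
l(O) = √(3 + 2*O) (l(O) = √(O + (3 + O)) = √(3 + 2*O))
-287*(440 + l(B)) = -287*(440 + √(3 + 2*1)) = -287*(440 + √(3 + 2)) = -287*(440 + √5) = -126280 - 287*√5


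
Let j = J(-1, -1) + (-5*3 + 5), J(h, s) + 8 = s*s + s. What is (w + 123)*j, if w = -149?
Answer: 468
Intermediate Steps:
J(h, s) = -8 + s + s² (J(h, s) = -8 + (s*s + s) = -8 + (s² + s) = -8 + (s + s²) = -8 + s + s²)
j = -18 (j = (-8 - 1 + (-1)²) + (-5*3 + 5) = (-8 - 1 + 1) + (-15 + 5) = -8 - 10 = -18)
(w + 123)*j = (-149 + 123)*(-18) = -26*(-18) = 468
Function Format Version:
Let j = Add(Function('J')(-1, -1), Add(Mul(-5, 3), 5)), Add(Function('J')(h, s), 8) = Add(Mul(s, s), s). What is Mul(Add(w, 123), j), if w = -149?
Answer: 468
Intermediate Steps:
Function('J')(h, s) = Add(-8, s, Pow(s, 2)) (Function('J')(h, s) = Add(-8, Add(Mul(s, s), s)) = Add(-8, Add(Pow(s, 2), s)) = Add(-8, Add(s, Pow(s, 2))) = Add(-8, s, Pow(s, 2)))
j = -18 (j = Add(Add(-8, -1, Pow(-1, 2)), Add(Mul(-5, 3), 5)) = Add(Add(-8, -1, 1), Add(-15, 5)) = Add(-8, -10) = -18)
Mul(Add(w, 123), j) = Mul(Add(-149, 123), -18) = Mul(-26, -18) = 468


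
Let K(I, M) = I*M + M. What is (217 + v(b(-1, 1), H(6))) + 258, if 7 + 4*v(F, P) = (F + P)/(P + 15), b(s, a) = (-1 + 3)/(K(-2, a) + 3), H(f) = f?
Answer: 1420/3 ≈ 473.33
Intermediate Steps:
K(I, M) = M + I*M
b(s, a) = 2/(3 - a) (b(s, a) = (-1 + 3)/(a*(1 - 2) + 3) = 2/(a*(-1) + 3) = 2/(-a + 3) = 2/(3 - a))
v(F, P) = -7/4 + (F + P)/(4*(15 + P)) (v(F, P) = -7/4 + ((F + P)/(P + 15))/4 = -7/4 + ((F + P)/(15 + P))/4 = -7/4 + (F + P)/(4*(15 + P)))
(217 + v(b(-1, 1), H(6))) + 258 = (217 + (-105 + 2/(3 - 1*1) - 6*6)/(4*(15 + 6))) + 258 = (217 + (¼)*(-105 + 2/(3 - 1) - 36)/21) + 258 = (217 + (¼)*(1/21)*(-105 + 2/2 - 36)) + 258 = (217 + (¼)*(1/21)*(-105 + 2*(½) - 36)) + 258 = (217 + (¼)*(1/21)*(-105 + 1 - 36)) + 258 = (217 + (¼)*(1/21)*(-140)) + 258 = (217 - 5/3) + 258 = 646/3 + 258 = 1420/3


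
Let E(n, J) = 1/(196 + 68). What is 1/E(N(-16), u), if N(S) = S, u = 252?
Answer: 264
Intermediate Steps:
E(n, J) = 1/264
1/E(N(-16), u) = 1/(1/264) = 264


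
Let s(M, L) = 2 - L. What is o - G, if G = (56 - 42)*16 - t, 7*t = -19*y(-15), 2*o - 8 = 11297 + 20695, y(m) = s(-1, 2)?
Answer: 15776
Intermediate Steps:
y(m) = 0 (y(m) = 2 - 1*2 = 2 - 2 = 0)
o = 16000 (o = 4 + (11297 + 20695)/2 = 4 + (½)*31992 = 4 + 15996 = 16000)
t = 0 (t = (-19*0)/7 = (⅐)*0 = 0)
G = 224 (G = (56 - 42)*16 - 1*0 = 14*16 + 0 = 224 + 0 = 224)
o - G = 16000 - 1*224 = 16000 - 224 = 15776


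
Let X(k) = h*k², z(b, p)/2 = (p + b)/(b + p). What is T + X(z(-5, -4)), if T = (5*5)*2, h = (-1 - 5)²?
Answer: 194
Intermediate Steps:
h = 36 (h = (-6)² = 36)
z(b, p) = 2 (z(b, p) = 2*((p + b)/(b + p)) = 2*((b + p)/(b + p)) = 2*1 = 2)
X(k) = 36*k²
T = 50 (T = 25*2 = 50)
T + X(z(-5, -4)) = 50 + 36*2² = 50 + 36*4 = 50 + 144 = 194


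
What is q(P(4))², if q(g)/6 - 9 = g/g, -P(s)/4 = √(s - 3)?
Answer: 3600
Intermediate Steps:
P(s) = -4*√(-3 + s) (P(s) = -4*√(s - 3) = -4*√(-3 + s))
q(g) = 60 (q(g) = 54 + 6*(g/g) = 54 + 6*1 = 54 + 6 = 60)
q(P(4))² = 60² = 3600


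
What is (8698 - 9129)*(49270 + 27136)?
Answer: -32930986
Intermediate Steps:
(8698 - 9129)*(49270 + 27136) = -431*76406 = -32930986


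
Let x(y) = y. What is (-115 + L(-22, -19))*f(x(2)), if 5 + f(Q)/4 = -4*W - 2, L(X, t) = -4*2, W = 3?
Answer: 9348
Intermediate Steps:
L(X, t) = -8
f(Q) = -76 (f(Q) = -20 + 4*(-4*3 - 2) = -20 + 4*(-12 - 2) = -20 + 4*(-14) = -20 - 56 = -76)
(-115 + L(-22, -19))*f(x(2)) = (-115 - 8)*(-76) = -123*(-76) = 9348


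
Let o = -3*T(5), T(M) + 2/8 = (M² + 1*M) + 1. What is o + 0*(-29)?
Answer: -369/4 ≈ -92.250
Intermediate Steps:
T(M) = ¾ + M + M² (T(M) = -¼ + ((M² + 1*M) + 1) = -¼ + ((M² + M) + 1) = -¼ + ((M + M²) + 1) = -¼ + (1 + M + M²) = ¾ + M + M²)
o = -369/4 (o = -3*(¾ + 5 + 5²) = -3*(¾ + 5 + 25) = -3*123/4 = -369/4 ≈ -92.250)
o + 0*(-29) = -369/4 + 0*(-29) = -369/4 + 0 = -369/4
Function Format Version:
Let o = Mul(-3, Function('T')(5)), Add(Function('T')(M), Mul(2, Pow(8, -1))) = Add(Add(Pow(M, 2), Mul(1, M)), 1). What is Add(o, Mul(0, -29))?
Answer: Rational(-369, 4) ≈ -92.250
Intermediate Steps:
Function('T')(M) = Add(Rational(3, 4), M, Pow(M, 2)) (Function('T')(M) = Add(Rational(-1, 4), Add(Add(Pow(M, 2), Mul(1, M)), 1)) = Add(Rational(-1, 4), Add(Add(Pow(M, 2), M), 1)) = Add(Rational(-1, 4), Add(Add(M, Pow(M, 2)), 1)) = Add(Rational(-1, 4), Add(1, M, Pow(M, 2))) = Add(Rational(3, 4), M, Pow(M, 2)))
o = Rational(-369, 4) (o = Mul(-3, Add(Rational(3, 4), 5, Pow(5, 2))) = Mul(-3, Add(Rational(3, 4), 5, 25)) = Mul(-3, Rational(123, 4)) = Rational(-369, 4) ≈ -92.250)
Add(o, Mul(0, -29)) = Add(Rational(-369, 4), Mul(0, -29)) = Add(Rational(-369, 4), 0) = Rational(-369, 4)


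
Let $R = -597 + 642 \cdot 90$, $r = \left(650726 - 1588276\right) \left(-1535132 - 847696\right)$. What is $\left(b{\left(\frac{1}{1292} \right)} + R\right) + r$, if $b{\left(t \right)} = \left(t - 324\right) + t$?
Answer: $\frac{1443177209575315}{646} \approx 2.234 \cdot 10^{12}$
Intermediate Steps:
$r = 2234020391400$ ($r = \left(-937550\right) \left(-2382828\right) = 2234020391400$)
$b{\left(t \right)} = -324 + 2 t$ ($b{\left(t \right)} = \left(-324 + t\right) + t = -324 + 2 t$)
$R = 57183$ ($R = -597 + 57780 = 57183$)
$\left(b{\left(\frac{1}{1292} \right)} + R\right) + r = \left(\left(-324 + \frac{2}{1292}\right) + 57183\right) + 2234020391400 = \left(\left(-324 + 2 \cdot \frac{1}{1292}\right) + 57183\right) + 2234020391400 = \left(\left(-324 + \frac{1}{646}\right) + 57183\right) + 2234020391400 = \left(- \frac{209303}{646} + 57183\right) + 2234020391400 = \frac{36730915}{646} + 2234020391400 = \frac{1443177209575315}{646}$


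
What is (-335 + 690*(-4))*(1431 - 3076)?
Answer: 5091275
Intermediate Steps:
(-335 + 690*(-4))*(1431 - 3076) = (-335 - 2760)*(-1645) = -3095*(-1645) = 5091275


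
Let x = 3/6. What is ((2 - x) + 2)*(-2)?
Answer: -7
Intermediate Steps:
x = 1/2 (x = 3*(1/6) = 1/2 ≈ 0.50000)
((2 - x) + 2)*(-2) = ((2 - 1*1/2) + 2)*(-2) = ((2 - 1/2) + 2)*(-2) = (3/2 + 2)*(-2) = (7/2)*(-2) = -7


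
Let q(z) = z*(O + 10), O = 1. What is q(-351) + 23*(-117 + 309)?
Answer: 555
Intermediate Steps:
q(z) = 11*z (q(z) = z*(1 + 10) = z*11 = 11*z)
q(-351) + 23*(-117 + 309) = 11*(-351) + 23*(-117 + 309) = -3861 + 23*192 = -3861 + 4416 = 555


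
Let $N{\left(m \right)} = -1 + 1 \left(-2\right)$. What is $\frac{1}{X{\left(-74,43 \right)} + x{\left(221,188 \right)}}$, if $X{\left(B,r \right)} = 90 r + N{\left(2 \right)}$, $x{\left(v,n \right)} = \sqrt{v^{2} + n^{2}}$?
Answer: $\frac{3867}{14869504} - \frac{\sqrt{84185}}{14869504} \approx 0.00024055$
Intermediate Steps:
$x{\left(v,n \right)} = \sqrt{n^{2} + v^{2}}$
$N{\left(m \right)} = -3$ ($N{\left(m \right)} = -1 - 2 = -3$)
$X{\left(B,r \right)} = -3 + 90 r$ ($X{\left(B,r \right)} = 90 r - 3 = -3 + 90 r$)
$\frac{1}{X{\left(-74,43 \right)} + x{\left(221,188 \right)}} = \frac{1}{\left(-3 + 90 \cdot 43\right) + \sqrt{188^{2} + 221^{2}}} = \frac{1}{\left(-3 + 3870\right) + \sqrt{35344 + 48841}} = \frac{1}{3867 + \sqrt{84185}}$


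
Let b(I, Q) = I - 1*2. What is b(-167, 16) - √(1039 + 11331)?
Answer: -169 - √12370 ≈ -280.22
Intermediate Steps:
b(I, Q) = -2 + I (b(I, Q) = I - 2 = -2 + I)
b(-167, 16) - √(1039 + 11331) = (-2 - 167) - √(1039 + 11331) = -169 - √12370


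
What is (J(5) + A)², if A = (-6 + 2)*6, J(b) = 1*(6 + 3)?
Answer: 225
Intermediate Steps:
J(b) = 9 (J(b) = 1*9 = 9)
A = -24 (A = -4*6 = -24)
(J(5) + A)² = (9 - 24)² = (-15)² = 225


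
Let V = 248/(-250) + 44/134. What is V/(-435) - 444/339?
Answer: -538554446/411673125 ≈ -1.3082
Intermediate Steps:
V = -5558/8375 (V = 248*(-1/250) + 44*(1/134) = -124/125 + 22/67 = -5558/8375 ≈ -0.66364)
V/(-435) - 444/339 = -5558/8375/(-435) - 444/339 = -5558/8375*(-1/435) - 444*1/339 = 5558/3643125 - 148/113 = -538554446/411673125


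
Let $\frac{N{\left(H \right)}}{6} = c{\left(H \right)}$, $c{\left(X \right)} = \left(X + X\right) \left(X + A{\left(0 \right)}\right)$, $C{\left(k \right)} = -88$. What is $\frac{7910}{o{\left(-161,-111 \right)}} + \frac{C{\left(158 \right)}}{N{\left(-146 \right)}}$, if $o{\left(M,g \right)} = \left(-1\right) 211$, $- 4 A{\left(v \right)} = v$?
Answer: $- \frac{252916661}{6746514} \approx -37.489$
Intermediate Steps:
$A{\left(v \right)} = - \frac{v}{4}$
$c{\left(X \right)} = 2 X^{2}$ ($c{\left(X \right)} = \left(X + X\right) \left(X - 0\right) = 2 X \left(X + 0\right) = 2 X X = 2 X^{2}$)
$N{\left(H \right)} = 12 H^{2}$ ($N{\left(H \right)} = 6 \cdot 2 H^{2} = 12 H^{2}$)
$o{\left(M,g \right)} = -211$
$\frac{7910}{o{\left(-161,-111 \right)}} + \frac{C{\left(158 \right)}}{N{\left(-146 \right)}} = \frac{7910}{-211} - \frac{88}{12 \left(-146\right)^{2}} = 7910 \left(- \frac{1}{211}\right) - \frac{88}{12 \cdot 21316} = - \frac{7910}{211} - \frac{88}{255792} = - \frac{7910}{211} - \frac{11}{31974} = - \frac{252916661}{6746514}$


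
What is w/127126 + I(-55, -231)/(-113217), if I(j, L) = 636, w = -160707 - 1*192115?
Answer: -6671050085/2398804057 ≈ -2.7810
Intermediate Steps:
w = -352822 (w = -160707 - 192115 = -352822)
w/127126 + I(-55, -231)/(-113217) = -352822/127126 + 636/(-113217) = -352822*1/127126 + 636*(-1/113217) = -176411/63563 - 212/37739 = -6671050085/2398804057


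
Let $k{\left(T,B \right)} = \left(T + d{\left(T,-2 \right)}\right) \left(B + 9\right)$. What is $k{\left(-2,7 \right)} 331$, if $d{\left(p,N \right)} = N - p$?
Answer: $-10592$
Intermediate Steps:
$k{\left(T,B \right)} = -18 - 2 B$ ($k{\left(T,B \right)} = \left(T - \left(2 + T\right)\right) \left(B + 9\right) = - 2 \left(9 + B\right) = -18 - 2 B$)
$k{\left(-2,7 \right)} 331 = \left(-18 - 14\right) 331 = \left(-32\right) 331 = -10592$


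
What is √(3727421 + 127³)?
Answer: 6*√160439 ≈ 2403.3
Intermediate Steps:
√(3727421 + 127³) = √(3727421 + 2048383) = √5775804 = 6*√160439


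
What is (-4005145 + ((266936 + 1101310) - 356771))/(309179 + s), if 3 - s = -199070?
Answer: -1496835/254126 ≈ -5.8901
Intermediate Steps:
s = 199073 (s = 3 - 1*(-199070) = 3 + 199070 = 199073)
(-4005145 + ((266936 + 1101310) - 356771))/(309179 + s) = (-4005145 + ((266936 + 1101310) - 356771))/(309179 + 199073) = (-4005145 + (1368246 - 356771))/508252 = (-4005145 + 1011475)*(1/508252) = -2993670*1/508252 = -1496835/254126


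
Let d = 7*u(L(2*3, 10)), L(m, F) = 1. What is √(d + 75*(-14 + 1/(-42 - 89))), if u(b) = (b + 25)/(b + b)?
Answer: 2*I*√4116806/131 ≈ 30.977*I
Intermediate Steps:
u(b) = (25 + b)/(2*b) (u(b) = (25 + b)/((2*b)) = (25 + b)*(1/(2*b)) = (25 + b)/(2*b))
d = 91 (d = 7*((½)*(25 + 1)/1) = 7*((½)*1*26) = 7*13 = 91)
√(d + 75*(-14 + 1/(-42 - 89))) = √(91 + 75*(-14 + 1/(-42 - 89))) = √(91 + 75*(-14 + 1/(-131))) = √(91 + 75*(-14 - 1/131)) = √(91 + 75*(-1835/131)) = √(91 - 137625/131) = √(-125704/131) = 2*I*√4116806/131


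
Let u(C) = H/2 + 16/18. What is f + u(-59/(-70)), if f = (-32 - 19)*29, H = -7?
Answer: -26669/18 ≈ -1481.6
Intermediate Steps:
u(C) = -47/18 (u(C) = -7/2 + 16/18 = -7*½ + 16*(1/18) = -7/2 + 8/9 = -47/18)
f = -1479 (f = -51*29 = -1479)
f + u(-59/(-70)) = -1479 - 47/18 = -26669/18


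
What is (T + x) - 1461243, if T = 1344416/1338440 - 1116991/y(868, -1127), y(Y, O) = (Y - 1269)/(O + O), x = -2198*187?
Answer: -546832574634963/67089305 ≈ -8.1508e+6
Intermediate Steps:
x = -411026
y(Y, O) = (-1269 + Y)/(2*O) (y(Y, O) = (-1269 + Y)/((2*O)) = (-1269 + Y)*(1/(2*O)) = (-1269 + Y)/(2*O))
T = -421223348651918/67089305 (T = 1344416/1338440 - 1116991*(-2254/(-1269 + 868)) = 1344416*(1/1338440) - 1116991/((½)*(-1/1127)*(-401)) = 168052/167305 - 1116991/401/2254 = 168052/167305 - 1116991*2254/401 = 168052/167305 - 2517697714/401 = -421223348651918/67089305 ≈ -6.2785e+6)
(T + x) - 1461243 = (-421223348651918/67089305 - 411026) - 1461243 = -448798797328848/67089305 - 1461243 = -546832574634963/67089305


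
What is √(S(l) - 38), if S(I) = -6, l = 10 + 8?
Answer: 2*I*√11 ≈ 6.6332*I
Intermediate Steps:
l = 18
√(S(l) - 38) = √(-6 - 38) = √(-44) = 2*I*√11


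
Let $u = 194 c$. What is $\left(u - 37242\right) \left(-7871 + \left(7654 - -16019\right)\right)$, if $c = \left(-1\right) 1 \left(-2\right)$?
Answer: $-582366908$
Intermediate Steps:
$c = 2$ ($c = \left(-1\right) \left(-2\right) = 2$)
$u = 388$ ($u = 194 \cdot 2 = 388$)
$\left(u - 37242\right) \left(-7871 + \left(7654 - -16019\right)\right) = \left(388 - 37242\right) \left(-7871 + \left(7654 - -16019\right)\right) = - 36854 \left(-7871 + \left(7654 + 16019\right)\right) = - 36854 \left(-7871 + 23673\right) = \left(-36854\right) 15802 = -582366908$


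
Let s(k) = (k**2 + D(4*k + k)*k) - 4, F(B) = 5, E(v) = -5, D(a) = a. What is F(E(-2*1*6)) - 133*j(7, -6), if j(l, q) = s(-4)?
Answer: -12231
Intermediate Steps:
s(k) = -4 + 6*k**2 (s(k) = (k**2 + (4*k + k)*k) - 4 = (k**2 + (5*k)*k) - 4 = (k**2 + 5*k**2) - 4 = 6*k**2 - 4 = -4 + 6*k**2)
j(l, q) = 92 (j(l, q) = -4 + 6*(-4)**2 = -4 + 6*16 = -4 + 96 = 92)
F(E(-2*1*6)) - 133*j(7, -6) = 5 - 133*92 = 5 - 12236 = -12231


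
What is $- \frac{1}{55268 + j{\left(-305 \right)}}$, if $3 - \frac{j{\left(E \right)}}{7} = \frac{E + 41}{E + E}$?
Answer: $- \frac{305}{16862221} \approx -1.8088 \cdot 10^{-5}$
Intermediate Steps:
$j{\left(E \right)} = 21 - \frac{7 \left(41 + E\right)}{2 E}$ ($j{\left(E \right)} = 21 - 7 \frac{E + 41}{E + E} = 21 - 7 \frac{41 + E}{2 E} = 21 - \frac{7 \left(41 + E\right)}{2 E}$)
$- \frac{1}{55268 + j{\left(-305 \right)}} = - \frac{1}{55268 + \frac{7 \left(-41 + 5 \left(-305\right)\right)}{2 \left(-305\right)}} = - \frac{1}{55268 + \frac{7}{2} \left(- \frac{1}{305}\right) \left(-41 - 1525\right)} = - \frac{1}{55268 + \frac{7}{2} \left(- \frac{1}{305}\right) \left(-1566\right)} = - \frac{1}{55268 + \frac{5481}{305}} = - \frac{1}{\frac{16862221}{305}} = \left(-1\right) \frac{305}{16862221} = - \frac{305}{16862221}$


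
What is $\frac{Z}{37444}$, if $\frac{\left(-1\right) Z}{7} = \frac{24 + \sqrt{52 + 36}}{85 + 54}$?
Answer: $- \frac{42}{1301179} - \frac{7 \sqrt{22}}{2602358} \approx -4.4895 \cdot 10^{-5}$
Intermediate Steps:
$Z = - \frac{168}{139} - \frac{14 \sqrt{22}}{139}$ ($Z = - 7 \frac{24 + \sqrt{52 + 36}}{85 + 54} = - 7 \frac{24 + \sqrt{88}}{139} = - 7 \left(24 + 2 \sqrt{22}\right) \frac{1}{139} = - 7 \left(\frac{24}{139} + \frac{2 \sqrt{22}}{139}\right) = - \frac{168}{139} - \frac{14 \sqrt{22}}{139} \approx -1.681$)
$\frac{Z}{37444} = \frac{- \frac{168}{139} - \frac{14 \sqrt{22}}{139}}{37444} = \left(- \frac{168}{139} - \frac{14 \sqrt{22}}{139}\right) \frac{1}{37444} = - \frac{42}{1301179} - \frac{7 \sqrt{22}}{2602358}$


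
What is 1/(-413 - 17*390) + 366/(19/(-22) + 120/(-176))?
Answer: -675160217/2850900 ≈ -236.82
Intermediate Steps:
1/(-413 - 17*390) + 366/(19/(-22) + 120/(-176)) = (1/390)/(-430) + 366/(19*(-1/22) + 120*(-1/176)) = -1/430*1/390 + 366/(-19/22 - 15/22) = -1/167700 + 366/(-17/11) = -1/167700 + 366*(-11/17) = -1/167700 - 4026/17 = -675160217/2850900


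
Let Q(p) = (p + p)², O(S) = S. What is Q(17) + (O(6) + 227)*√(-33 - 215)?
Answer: 1156 + 466*I*√62 ≈ 1156.0 + 3669.3*I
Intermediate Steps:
Q(p) = 4*p² (Q(p) = (2*p)² = 4*p²)
Q(17) + (O(6) + 227)*√(-33 - 215) = 4*17² + (6 + 227)*√(-33 - 215) = 4*289 + 233*√(-248) = 1156 + 233*(2*I*√62) = 1156 + 466*I*√62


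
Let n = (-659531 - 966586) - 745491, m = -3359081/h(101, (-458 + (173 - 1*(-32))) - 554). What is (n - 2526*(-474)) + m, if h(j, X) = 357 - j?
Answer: -303975785/256 ≈ -1.1874e+6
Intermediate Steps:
m = -3359081/256 (m = -3359081/(357 - 1*101) = -3359081/(357 - 101) = -3359081/256 ≈ -13121.)
n = -2371608 (n = -1626117 - 745491 = -2371608)
(n - 2526*(-474)) + m = (-2371608 - 2526*(-474)) - 3359081/256 = (-2371608 + 1197324) - 3359081/256 = -1174284 - 3359081/256 = -303975785/256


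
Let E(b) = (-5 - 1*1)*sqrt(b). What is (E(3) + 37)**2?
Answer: 1477 - 444*sqrt(3) ≈ 707.97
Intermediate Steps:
E(b) = -6*sqrt(b) (E(b) = (-5 - 1)*sqrt(b) = -6*sqrt(b))
(E(3) + 37)**2 = (-6*sqrt(3) + 37)**2 = (37 - 6*sqrt(3))**2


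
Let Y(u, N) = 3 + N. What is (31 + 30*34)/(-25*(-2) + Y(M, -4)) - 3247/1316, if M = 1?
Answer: 174859/9212 ≈ 18.982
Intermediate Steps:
(31 + 30*34)/(-25*(-2) + Y(M, -4)) - 3247/1316 = (31 + 30*34)/(-25*(-2) + (3 - 4)) - 3247/1316 = (31 + 1020)/(50 - 1) - 3247*1/1316 = 1051/49 - 3247/1316 = 174859/9212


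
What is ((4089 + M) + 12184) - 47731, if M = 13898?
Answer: -17560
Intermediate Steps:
((4089 + M) + 12184) - 47731 = ((4089 + 13898) + 12184) - 47731 = (17987 + 12184) - 47731 = 30171 - 47731 = -17560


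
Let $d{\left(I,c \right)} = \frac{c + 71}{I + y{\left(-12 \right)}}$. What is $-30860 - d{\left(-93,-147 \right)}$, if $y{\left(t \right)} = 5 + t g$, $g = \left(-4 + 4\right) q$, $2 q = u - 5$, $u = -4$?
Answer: $- \frac{678939}{22} \approx -30861.0$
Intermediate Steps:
$q = - \frac{9}{2}$ ($q = \frac{-4 - 5}{2} = \frac{1}{2} \left(-9\right) = - \frac{9}{2} \approx -4.5$)
$g = 0$ ($g = \left(-4 + 4\right) \left(- \frac{9}{2}\right) = 0 \left(- \frac{9}{2}\right) = 0$)
$y{\left(t \right)} = 5$ ($y{\left(t \right)} = 5 + t 0 = 5 + 0 = 5$)
$d{\left(I,c \right)} = \frac{71 + c}{5 + I}$ ($d{\left(I,c \right)} = \frac{c + 71}{I + 5} = \frac{71 + c}{5 + I}$)
$-30860 - d{\left(-93,-147 \right)} = -30860 - \frac{71 - 147}{5 - 93} = -30860 - \frac{1}{-88} \left(-76\right) = -30860 - \left(- \frac{1}{88}\right) \left(-76\right) = -30860 - \frac{19}{22} = - \frac{678939}{22}$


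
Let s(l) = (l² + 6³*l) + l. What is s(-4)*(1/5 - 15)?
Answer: 63048/5 ≈ 12610.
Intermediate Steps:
s(l) = l² + 217*l (s(l) = (l² + 216*l) + l = l² + 217*l)
s(-4)*(1/5 - 15) = (-4*(217 - 4))*(1/5 - 15) = (-4*213)*(⅕ - 15) = -852*(-74/5) = 63048/5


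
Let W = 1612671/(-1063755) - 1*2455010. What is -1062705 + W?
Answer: -4062962576/1155 ≈ -3.5177e+6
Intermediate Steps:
W = -2835538301/1155 (W = 1612671*(-1/1063755) - 2455010 = -1751/1155 - 2455010 = -2835538301/1155 ≈ -2.4550e+6)
-1062705 + W = -1062705 - 2835538301/1155 = -4062962576/1155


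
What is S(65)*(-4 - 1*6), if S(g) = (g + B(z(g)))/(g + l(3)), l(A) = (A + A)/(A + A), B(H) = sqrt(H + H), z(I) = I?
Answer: -325/33 - 5*sqrt(130)/33 ≈ -11.576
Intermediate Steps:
B(H) = sqrt(2)*sqrt(H) (B(H) = sqrt(2*H) = sqrt(2)*sqrt(H))
l(A) = 1 (l(A) = (2*A)/((2*A)) = (2*A)*(1/(2*A)) = 1)
S(g) = (g + sqrt(2)*sqrt(g))/(1 + g) (S(g) = (g + sqrt(2)*sqrt(g))/(g + 1) = (g + sqrt(2)*sqrt(g))/(1 + g))
S(65)*(-4 - 1*6) = ((65 + sqrt(2)*sqrt(65))/(1 + 65))*(-4 - 1*6) = ((65 + sqrt(130))/66)*(-4 - 6) = ((65 + sqrt(130))/66)*(-10) = (65/66 + sqrt(130)/66)*(-10) = -325/33 - 5*sqrt(130)/33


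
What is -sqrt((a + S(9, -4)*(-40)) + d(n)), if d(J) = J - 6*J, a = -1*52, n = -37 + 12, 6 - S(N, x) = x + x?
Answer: -I*sqrt(487) ≈ -22.068*I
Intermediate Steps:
S(N, x) = 6 - 2*x (S(N, x) = 6 - (x + x) = 6 - 2*x)
n = -25
a = -52
d(J) = -5*J
-sqrt((a + S(9, -4)*(-40)) + d(n)) = -sqrt((-52 + (6 - 2*(-4))*(-40)) - 5*(-25)) = -sqrt((-52 + (6 + 8)*(-40)) + 125) = -sqrt((-52 + 14*(-40)) + 125) = -sqrt((-52 - 560) + 125) = -sqrt(-612 + 125) = -sqrt(-487) = -I*sqrt(487)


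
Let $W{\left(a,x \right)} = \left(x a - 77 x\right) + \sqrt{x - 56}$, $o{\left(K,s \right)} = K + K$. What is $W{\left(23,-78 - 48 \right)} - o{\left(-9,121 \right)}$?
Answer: $6822 + i \sqrt{182} \approx 6822.0 + 13.491 i$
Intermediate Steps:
$o{\left(K,s \right)} = 2 K$
$W{\left(a,x \right)} = \sqrt{-56 + x} - 77 x + a x$ ($W{\left(a,x \right)} = \left(a x - 77 x\right) + \sqrt{-56 + x} = \left(- 77 x + a x\right) + \sqrt{-56 + x} = \sqrt{-56 + x} - 77 x + a x$)
$W{\left(23,-78 - 48 \right)} - o{\left(-9,121 \right)} = \left(\sqrt{-56 - 126} - 77 \left(-78 - 48\right) + 23 \left(-78 - 48\right)\right) - 2 \left(-9\right) = \left(\sqrt{-56 - 126} - -9702 + 23 \left(-126\right)\right) - -18 = \left(\sqrt{-182} + 9702 - 2898\right) + 18 = \left(i \sqrt{182} + 9702 - 2898\right) + 18 = \left(6804 + i \sqrt{182}\right) + 18 = 6822 + i \sqrt{182}$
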